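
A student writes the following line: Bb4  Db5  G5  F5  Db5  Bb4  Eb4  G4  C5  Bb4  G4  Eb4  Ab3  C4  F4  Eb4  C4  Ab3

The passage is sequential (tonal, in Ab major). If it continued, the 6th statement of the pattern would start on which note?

C2

Unit = 6 notes; the statements start on Bb4, Eb4, Ab3, moving down a 5th each time.
Extending the heads down a 5th: Db3 → G2 → C2.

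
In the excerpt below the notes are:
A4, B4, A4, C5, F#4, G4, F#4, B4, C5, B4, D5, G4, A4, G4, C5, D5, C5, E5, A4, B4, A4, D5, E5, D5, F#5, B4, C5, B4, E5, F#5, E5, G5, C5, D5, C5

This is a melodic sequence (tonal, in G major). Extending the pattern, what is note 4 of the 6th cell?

A5

The unit is 7 notes. Position-4 pitches of the 5 shown cells: C5, D5, E5, F#5, G5.
From G5, up a 2nd gives A5.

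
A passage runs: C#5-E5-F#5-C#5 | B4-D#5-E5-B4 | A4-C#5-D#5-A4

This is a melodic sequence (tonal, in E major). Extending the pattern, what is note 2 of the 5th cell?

With 4-note cells, note 2 of each statement runs E5, D#5, C#5.
Carrying that down a 2nd forward: B4 → A4.

A4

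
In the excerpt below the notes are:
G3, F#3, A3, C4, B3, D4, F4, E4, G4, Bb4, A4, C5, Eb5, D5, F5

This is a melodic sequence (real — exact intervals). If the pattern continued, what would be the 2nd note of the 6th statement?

G5

Grouping in 3s, the 2nd note of each cell is F#3, B3, E4, A4, D5.
One more up a 4th gives G5.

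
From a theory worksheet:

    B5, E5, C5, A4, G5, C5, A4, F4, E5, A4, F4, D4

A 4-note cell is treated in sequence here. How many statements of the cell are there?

3

12 notes in groups of 4 gives 12/4 = 3 statements.
Starts: B5, G5, E5 — each down a 3rd.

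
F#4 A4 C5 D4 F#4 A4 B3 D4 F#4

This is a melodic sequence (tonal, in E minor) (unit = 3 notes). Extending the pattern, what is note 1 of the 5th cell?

The unit is 3 notes. Position-1 pitches of the 3 shown cells: F#4, D4, B3.
Each moves down a 3rd. Continuing: G3 → E3.

E3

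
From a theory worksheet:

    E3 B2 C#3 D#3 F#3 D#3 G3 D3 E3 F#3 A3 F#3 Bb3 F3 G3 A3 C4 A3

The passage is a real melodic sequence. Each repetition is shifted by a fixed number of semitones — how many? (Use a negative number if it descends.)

3

With a 6-note motive the entries are E3, G3, Bb3, each up a 3rd from the previous.
E3 to G3 spans +3 semitones.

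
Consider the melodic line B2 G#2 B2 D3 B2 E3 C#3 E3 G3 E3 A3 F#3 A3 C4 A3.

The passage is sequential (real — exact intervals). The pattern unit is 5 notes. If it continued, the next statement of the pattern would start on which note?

Unit = 5 notes; the statements start on B2, E3, A3, moving up a 4th each time.
The next head, up a 4th from A3, is D4.

D4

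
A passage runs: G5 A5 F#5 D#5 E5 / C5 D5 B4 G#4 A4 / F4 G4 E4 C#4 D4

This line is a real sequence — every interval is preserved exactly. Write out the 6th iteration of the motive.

Ab2 Bb2 G2 E2 F2

The 5-note cells begin on G5, C5, F4 — each down a 5th from the last.
Carrying on: Bb3 → Eb3 → Ab2.
From Ab2 the exact shape gives Ab2 Bb2 G2 E2 F2.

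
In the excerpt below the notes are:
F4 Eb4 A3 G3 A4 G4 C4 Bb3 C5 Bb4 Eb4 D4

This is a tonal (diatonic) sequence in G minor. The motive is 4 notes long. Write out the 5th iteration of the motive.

Taking 4-note groups, the heads are F4, A4, C5: the pattern moves up a 3rd.
Continuing the starts: Eb5 → G5.
Statement 5 starts on G5 and keeps the same diatonic contour: G5 F5 Bb4 A4.

G5 F5 Bb4 A4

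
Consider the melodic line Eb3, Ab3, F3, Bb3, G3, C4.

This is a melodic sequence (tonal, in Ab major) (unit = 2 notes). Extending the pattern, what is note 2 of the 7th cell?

The unit is 2 notes. Position-2 pitches of the 3 shown cells: Ab3, Bb3, C4.
Carrying that up a 2nd forward: Db4 → Eb4 → F4 → G4.

G4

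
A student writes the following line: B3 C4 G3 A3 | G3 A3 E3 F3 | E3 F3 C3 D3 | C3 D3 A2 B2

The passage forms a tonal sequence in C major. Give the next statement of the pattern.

A2 B2 F2 G2

Taking 4-note groups, the heads are B3, G3, E3, C3: the pattern moves down a 3rd.
Statement 5 starts on A2 and keeps the same diatonic contour: A2 B2 F2 G2.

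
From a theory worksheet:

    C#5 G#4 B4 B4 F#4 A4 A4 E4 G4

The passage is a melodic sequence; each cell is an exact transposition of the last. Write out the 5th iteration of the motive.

F4 C4 Eb4

With a 3-note motive the entries are C#5, B4, A4, each down a 2nd from the previous.
Carrying on: G4 → F4.
So cell 5 is F4 C4 Eb4.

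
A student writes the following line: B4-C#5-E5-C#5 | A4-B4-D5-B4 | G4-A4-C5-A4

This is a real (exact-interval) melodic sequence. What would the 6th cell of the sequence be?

The 4-note cells begin on B4, A4, G4 — each down a 2nd from the last.
Extending down a 2nd: F4 → Eb4 → Db4.
From Db4 the exact shape gives Db4 Eb4 Gb4 Eb4.

Db4 Eb4 Gb4 Eb4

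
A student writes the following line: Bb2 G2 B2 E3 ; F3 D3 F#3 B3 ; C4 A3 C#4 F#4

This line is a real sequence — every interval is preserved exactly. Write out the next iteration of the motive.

G4 E4 G#4 C#5

The 4-note cells begin on Bb2, F3, C4 — each up a 5th from the last.
From G4 the exact shape gives G4 E4 G#4 C#5.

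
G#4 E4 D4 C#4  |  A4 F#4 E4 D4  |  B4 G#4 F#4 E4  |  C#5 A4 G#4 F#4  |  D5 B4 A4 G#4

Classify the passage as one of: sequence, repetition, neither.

sequence

Each 4-note cell is the previous one transposed up a 2nd.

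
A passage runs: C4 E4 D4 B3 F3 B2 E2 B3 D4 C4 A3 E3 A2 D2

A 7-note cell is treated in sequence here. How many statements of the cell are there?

2

14 notes in groups of 7 gives 14/7 = 2 statements.
Starts: C4, B3 — each down a 2nd.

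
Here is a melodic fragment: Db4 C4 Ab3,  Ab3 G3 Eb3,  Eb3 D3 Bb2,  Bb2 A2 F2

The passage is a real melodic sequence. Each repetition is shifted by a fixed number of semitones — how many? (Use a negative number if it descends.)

-5

With a 3-note motive the entries are Db4, Ab3, Eb3, Bb2, each down a 4th from the previous.
Db4 to Ab3 spans -5 semitones.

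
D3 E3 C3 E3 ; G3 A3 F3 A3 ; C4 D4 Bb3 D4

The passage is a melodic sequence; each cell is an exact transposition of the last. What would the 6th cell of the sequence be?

With a 4-note motive the entries are D3, G3, C4, each up a 4th from the previous.
Carrying on: F4 → Bb4 → Eb5.
From Eb5 the exact shape gives Eb5 F5 Db5 F5.

Eb5 F5 Db5 F5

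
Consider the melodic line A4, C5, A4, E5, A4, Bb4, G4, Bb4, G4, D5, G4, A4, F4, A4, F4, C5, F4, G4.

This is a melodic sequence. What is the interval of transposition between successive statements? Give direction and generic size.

Taking 6-note groups, the heads are A4, G4, F4: the pattern moves down a 2nd.
From A4 to G4: down a 2nd.

down a 2nd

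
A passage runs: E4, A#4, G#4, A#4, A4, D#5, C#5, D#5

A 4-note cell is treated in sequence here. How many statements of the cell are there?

2

8 notes in groups of 4 gives 8/4 = 2 statements.
Starts: E4, A4 — each up a 4th.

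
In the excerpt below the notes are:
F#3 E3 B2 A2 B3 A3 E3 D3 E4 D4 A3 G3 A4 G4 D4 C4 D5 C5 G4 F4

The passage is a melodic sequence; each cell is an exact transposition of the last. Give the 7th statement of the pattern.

C6 Bb5 F5 Eb5

With a 4-note motive the entries are F#3, B3, E4, A4, D5, each up a 4th from the previous.
Extending up a 4th: G5 → C6.
So cell 7 is C6 Bb5 F5 Eb5.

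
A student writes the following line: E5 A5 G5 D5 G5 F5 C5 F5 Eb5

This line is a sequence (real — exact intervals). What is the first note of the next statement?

Bb4

Taking 3-note groups, the heads are E5, D5, C5: the pattern moves down a 2nd.
The next head, down a 2nd from C5, is Bb4.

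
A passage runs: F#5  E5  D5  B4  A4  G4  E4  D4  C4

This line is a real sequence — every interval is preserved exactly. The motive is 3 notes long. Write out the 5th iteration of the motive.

With a 3-note motive the entries are F#5, B4, E4, each down a 5th from the previous.
Extending down a 5th: A3 → D3.
So cell 5 is D3 C3 Bb2.

D3 C3 Bb2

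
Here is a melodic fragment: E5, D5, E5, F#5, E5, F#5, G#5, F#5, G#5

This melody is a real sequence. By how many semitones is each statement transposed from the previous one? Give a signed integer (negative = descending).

2

Taking 3-note groups, the heads are E5, F#5, G#5: the pattern moves up a 2nd.
E5 to F#5 spans +2 semitones.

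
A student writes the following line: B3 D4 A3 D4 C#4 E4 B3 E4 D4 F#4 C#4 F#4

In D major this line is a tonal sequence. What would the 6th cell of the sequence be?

With a 4-note motive the entries are B3, C#4, D4, each up a 2nd from the previous.
Extending up a 2nd: E4 → F#4 → G4.
From G4 the diatonic shape gives G4 B4 F#4 B4.

G4 B4 F#4 B4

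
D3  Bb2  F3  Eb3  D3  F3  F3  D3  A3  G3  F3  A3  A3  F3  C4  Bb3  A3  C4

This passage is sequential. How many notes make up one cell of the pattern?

There are 18 notes; a 6-note unit gives 3 cells:
D3 Bb2 F3 Eb3 D3 F3 | F3 D3 A3 G3 F3 A3 | A3 F3 C4 Bb3 A3 C4
Every group is a transposition up a 3rd of the one before; no shorter unit works.

6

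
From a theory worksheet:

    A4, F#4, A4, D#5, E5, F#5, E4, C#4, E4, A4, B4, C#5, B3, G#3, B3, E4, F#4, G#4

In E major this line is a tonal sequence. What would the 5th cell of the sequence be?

Unit = 6 notes; the statements start on A4, E4, B3, moving down a 4th each time.
Continuing the starts: F#3 → C#3.
So cell 5 is C#3 A2 C#3 F#3 G#3 A3.

C#3 A2 C#3 F#3 G#3 A3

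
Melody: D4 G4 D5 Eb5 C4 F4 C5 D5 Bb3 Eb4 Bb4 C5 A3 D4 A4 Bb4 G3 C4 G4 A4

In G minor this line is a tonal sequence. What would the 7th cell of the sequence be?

With a 4-note motive the entries are D4, C4, Bb3, A3, G3, each down a 2nd from the previous.
Carrying on: F3 → Eb3.
From Eb3 the diatonic shape gives Eb3 A3 Eb4 F4.

Eb3 A3 Eb4 F4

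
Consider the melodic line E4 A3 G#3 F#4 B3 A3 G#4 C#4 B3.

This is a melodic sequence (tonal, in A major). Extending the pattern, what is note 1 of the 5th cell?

B4

The unit is 3 notes. Position-1 pitches of the 3 shown cells: E4, F#4, G#4.
Each moves up a 2nd. Continuing: A4 → B4.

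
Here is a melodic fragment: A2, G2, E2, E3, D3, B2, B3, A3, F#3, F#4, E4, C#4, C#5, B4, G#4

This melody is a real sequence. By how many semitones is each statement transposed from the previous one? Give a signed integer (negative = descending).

7

Taking 3-note groups, the heads are A2, E3, B3, F#4, C#5: the pattern moves up a 5th.
A2 to E3 spans +7 semitones.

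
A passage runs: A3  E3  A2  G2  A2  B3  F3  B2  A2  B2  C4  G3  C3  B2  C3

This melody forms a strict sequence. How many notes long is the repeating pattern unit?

There are 15 notes; a 5-note unit gives 3 cells:
A3 E3 A2 G2 A2 | B3 F3 B2 A2 B2 | C4 G3 C3 B2 C3
That's a consistent up a 2nd shift per cell, and no other grouping gives one.

5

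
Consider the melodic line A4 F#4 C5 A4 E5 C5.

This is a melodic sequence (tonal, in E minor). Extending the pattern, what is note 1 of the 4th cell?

Grouping in 2s, the 1st note of each cell is A4, C5, E5.
One more up a 3rd gives G5.

G5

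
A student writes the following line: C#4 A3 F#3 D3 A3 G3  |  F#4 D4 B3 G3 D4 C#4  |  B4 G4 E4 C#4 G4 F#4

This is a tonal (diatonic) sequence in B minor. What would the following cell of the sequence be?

The 6-note cells begin on C#4, F#4, B4 — each up a 4th from the last.
So cell 4 is E5 C#5 A4 F#4 C#5 B4.

E5 C#5 A4 F#4 C#5 B4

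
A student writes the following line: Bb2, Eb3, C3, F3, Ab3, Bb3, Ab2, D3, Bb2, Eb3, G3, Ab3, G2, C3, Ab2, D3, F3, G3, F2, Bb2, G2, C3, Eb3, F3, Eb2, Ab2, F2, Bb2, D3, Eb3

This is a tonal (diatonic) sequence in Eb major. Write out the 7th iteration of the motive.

C2 F2 D2 G2 Bb2 C3

With a 6-note motive the entries are Bb2, Ab2, G2, F2, Eb2, each down a 2nd from the previous.
Carrying on: D2 → C2.
From C2 the diatonic shape gives C2 F2 D2 G2 Bb2 C3.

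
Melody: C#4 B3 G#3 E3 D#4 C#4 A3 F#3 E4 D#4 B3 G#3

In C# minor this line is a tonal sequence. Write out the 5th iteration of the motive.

G#4 F#4 D#4 B3

Unit = 4 notes; the statements start on C#4, D#4, E4, moving up a 2nd each time.
Carrying on: F#4 → G#4.
So cell 5 is G#4 F#4 D#4 B3.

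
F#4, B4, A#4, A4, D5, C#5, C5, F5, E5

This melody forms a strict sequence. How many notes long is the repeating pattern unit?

There are 9 notes; a 3-note unit gives 3 cells:
F#4 B4 A#4 | A4 D5 C#5 | C5 F5 E5
That's a consistent up a 3rd shift per cell, and no other grouping gives one.

3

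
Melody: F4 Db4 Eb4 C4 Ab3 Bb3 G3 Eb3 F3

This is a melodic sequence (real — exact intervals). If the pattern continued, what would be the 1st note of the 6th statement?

E2

The unit is 3 notes. Position-1 pitches of the 3 shown cells: F4, C4, G3.
Carrying that down a 4th forward: D3 → A2 → E2.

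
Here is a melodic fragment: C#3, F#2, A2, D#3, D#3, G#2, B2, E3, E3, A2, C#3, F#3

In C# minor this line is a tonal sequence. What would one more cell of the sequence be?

F#3 B2 D#3 G#3

Unit = 4 notes; the statements start on C#3, D#3, E3, moving up a 2nd each time.
So cell 4 is F#3 B2 D#3 G#3.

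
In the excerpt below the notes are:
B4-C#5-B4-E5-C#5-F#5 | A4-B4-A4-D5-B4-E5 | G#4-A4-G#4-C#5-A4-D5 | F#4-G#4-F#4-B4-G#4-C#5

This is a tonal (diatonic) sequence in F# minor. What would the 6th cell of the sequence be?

Unit = 6 notes; the statements start on B4, A4, G#4, F#4, moving down a 2nd each time.
Extending down a 2nd: E4 → D4.
From D4 the diatonic shape gives D4 E4 D4 G#4 E4 A4.

D4 E4 D4 G#4 E4 A4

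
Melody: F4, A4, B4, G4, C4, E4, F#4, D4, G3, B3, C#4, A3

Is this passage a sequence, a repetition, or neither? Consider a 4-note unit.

Each 4-note cell is the previous one transposed down a 4th.

sequence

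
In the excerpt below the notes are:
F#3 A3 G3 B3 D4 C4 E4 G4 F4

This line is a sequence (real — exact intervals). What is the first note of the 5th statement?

D5

Unit = 3 notes; the statements start on F#3, B3, E4, moving up a 4th each time.
Continuing: A4 → D5. Statement 5 starts on D5.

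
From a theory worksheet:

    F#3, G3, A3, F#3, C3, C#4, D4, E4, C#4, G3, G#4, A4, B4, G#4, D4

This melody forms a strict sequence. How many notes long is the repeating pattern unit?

5

Try groups of 5 (3 cells in 15 notes):
F#3 G3 A3 F#3 C3 | C#4 D4 E4 C#4 G3 | G#4 A4 B4 G#4 D4
That's a consistent up a 5th shift per cell, and no other grouping gives one.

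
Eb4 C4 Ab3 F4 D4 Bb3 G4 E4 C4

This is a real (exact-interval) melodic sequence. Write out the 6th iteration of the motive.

Unit = 3 notes; the statements start on Eb4, F4, G4, moving up a 2nd each time.
Continuing the starts: A4 → B4 → C#5.
Statement 6 starts on C#5 and keeps the same exact contour: C#5 A#4 F#4.

C#5 A#4 F#4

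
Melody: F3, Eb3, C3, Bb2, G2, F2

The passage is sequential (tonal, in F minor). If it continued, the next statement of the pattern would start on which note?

With a 2-note motive the entries are F3, C3, G2, each down a 4th from the previous.
The next head, down a 4th from G2, is Db2.

Db2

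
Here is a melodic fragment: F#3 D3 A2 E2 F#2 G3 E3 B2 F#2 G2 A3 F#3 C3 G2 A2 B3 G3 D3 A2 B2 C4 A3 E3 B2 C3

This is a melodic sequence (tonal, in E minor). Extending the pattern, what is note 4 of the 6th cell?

C3

Grouping in 5s, the 4th note of each cell is E2, F#2, G2, A2, B2.
From B2, up a 2nd gives C3.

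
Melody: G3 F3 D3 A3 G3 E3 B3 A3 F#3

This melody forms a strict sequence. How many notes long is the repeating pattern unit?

3

There are 9 notes; a 3-note unit gives 3 cells:
G3 F3 D3 | A3 G3 E3 | B3 A3 F#3
Each cell is the previous one up a 2nd — so the unit is 3 notes.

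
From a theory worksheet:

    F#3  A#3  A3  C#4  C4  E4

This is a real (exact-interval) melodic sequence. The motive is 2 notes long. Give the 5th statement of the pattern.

Taking 2-note groups, the heads are F#3, A3, C4: the pattern moves up a 3rd.
Continuing the starts: Eb4 → Gb4.
Statement 5 starts on Gb4 and keeps the same exact contour: Gb4 Bb4.

Gb4 Bb4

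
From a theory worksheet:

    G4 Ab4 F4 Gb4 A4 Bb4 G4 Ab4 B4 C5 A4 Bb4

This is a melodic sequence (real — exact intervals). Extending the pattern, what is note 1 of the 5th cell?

Grouping in 4s, the 1st note of each cell is G4, A4, B4.
Each moves up a 2nd. Continuing: C#5 → D#5.

D#5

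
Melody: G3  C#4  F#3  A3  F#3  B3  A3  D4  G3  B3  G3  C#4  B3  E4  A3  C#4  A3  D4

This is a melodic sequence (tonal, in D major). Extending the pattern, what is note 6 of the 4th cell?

E4

The unit is 6 notes. Position-6 pitches of the 3 shown cells: B3, C#4, D4.
Each moves up a 2nd; the next is E4.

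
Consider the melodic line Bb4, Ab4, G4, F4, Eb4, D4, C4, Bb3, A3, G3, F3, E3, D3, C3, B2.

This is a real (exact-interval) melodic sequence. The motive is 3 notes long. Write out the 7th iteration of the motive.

E2 D2 C#2

With a 3-note motive the entries are Bb4, F4, C4, G3, D3, each down a 4th from the previous.
Carrying on: A2 → E2.
So cell 7 is E2 D2 C#2.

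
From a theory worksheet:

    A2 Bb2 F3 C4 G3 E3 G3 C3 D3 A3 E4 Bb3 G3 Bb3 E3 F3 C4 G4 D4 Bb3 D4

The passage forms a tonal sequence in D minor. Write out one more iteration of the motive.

With a 7-note motive the entries are A2, C3, E3, each up a 3rd from the previous.
Statement 4 starts on G3 and keeps the same diatonic contour: G3 A3 E4 Bb4 F4 D4 F4.

G3 A3 E4 Bb4 F4 D4 F4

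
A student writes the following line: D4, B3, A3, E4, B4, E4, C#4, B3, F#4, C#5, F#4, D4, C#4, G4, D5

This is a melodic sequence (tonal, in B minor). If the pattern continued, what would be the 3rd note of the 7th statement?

G4

The unit is 5 notes. Position-3 pitches of the 3 shown cells: A3, B3, C#4.
Each moves up a 2nd. Continuing: D4 → E4 → F#4 → G4.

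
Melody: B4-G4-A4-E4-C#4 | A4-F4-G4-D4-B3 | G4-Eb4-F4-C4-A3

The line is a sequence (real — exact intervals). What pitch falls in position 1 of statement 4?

With 5-note cells, note 1 of each statement runs B4, A4, G4.
One more down a 2nd gives F4.

F4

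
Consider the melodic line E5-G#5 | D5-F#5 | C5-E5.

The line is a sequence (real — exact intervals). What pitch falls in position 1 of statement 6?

Gb4

Grouping in 2s, the 1st note of each cell is E5, D5, C5.
Extending down a 2nd: Bb4 → Ab4 → Gb4.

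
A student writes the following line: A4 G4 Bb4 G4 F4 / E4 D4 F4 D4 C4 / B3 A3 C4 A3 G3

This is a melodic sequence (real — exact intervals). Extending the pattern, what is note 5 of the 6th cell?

The unit is 5 notes. Position-5 pitches of the 3 shown cells: F4, C4, G3.
Each moves down a 4th. Continuing: D3 → A2 → E2.

E2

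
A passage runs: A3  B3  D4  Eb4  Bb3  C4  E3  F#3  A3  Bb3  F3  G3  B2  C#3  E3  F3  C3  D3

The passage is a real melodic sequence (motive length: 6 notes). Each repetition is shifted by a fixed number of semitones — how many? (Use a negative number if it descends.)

-5

The 6-note cells begin on A3, E3, B2 — each down a 4th from the last.
A3→E3 is 52 − 57 = -5 semitones.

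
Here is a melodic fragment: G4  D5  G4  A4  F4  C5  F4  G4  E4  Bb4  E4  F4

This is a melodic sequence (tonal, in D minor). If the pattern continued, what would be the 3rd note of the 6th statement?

Bb3

With 4-note cells, note 3 of each statement runs G4, F4, E4.
Carrying that down a 2nd forward: D4 → C4 → Bb3.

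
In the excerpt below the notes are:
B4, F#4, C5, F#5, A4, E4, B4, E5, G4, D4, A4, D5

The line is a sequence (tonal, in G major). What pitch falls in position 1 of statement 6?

Grouping in 4s, the 1st note of each cell is B4, A4, G4.
Extending down a 2nd: F#4 → E4 → D4.

D4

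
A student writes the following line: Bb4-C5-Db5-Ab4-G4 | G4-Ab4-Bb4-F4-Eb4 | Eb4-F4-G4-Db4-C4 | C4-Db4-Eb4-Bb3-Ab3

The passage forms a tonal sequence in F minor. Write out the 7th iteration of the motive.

Unit = 5 notes; the statements start on Bb4, G4, Eb4, C4, moving down a 3rd each time.
Continuing the starts: Ab3 → F3 → Db3.
Statement 7 starts on Db3 and keeps the same diatonic contour: Db3 Eb3 F3 C3 Bb2.

Db3 Eb3 F3 C3 Bb2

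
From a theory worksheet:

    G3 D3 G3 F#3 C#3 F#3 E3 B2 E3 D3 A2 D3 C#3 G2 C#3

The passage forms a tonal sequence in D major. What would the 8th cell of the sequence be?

G2 D2 G2

Taking 3-note groups, the heads are G3, F#3, E3, D3, C#3: the pattern moves down a 2nd.
Carrying on: B2 → A2 → G2.
So cell 8 is G2 D2 G2.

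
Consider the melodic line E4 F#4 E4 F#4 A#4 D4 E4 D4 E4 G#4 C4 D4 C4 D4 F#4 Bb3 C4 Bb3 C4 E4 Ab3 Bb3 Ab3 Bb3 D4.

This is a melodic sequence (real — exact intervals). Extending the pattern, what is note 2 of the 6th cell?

The unit is 5 notes. Position-2 pitches of the 5 shown cells: F#4, E4, D4, C4, Bb3.
From Bb3, down a 2nd gives Ab3.

Ab3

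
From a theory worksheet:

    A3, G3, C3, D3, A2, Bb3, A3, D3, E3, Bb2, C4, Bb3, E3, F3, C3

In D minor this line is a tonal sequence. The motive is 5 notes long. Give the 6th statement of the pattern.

With a 5-note motive the entries are A3, Bb3, C4, each up a 2nd from the previous.
Carrying on: D4 → E4 → F4.
Statement 6 starts on F4 and keeps the same diatonic contour: F4 E4 A3 Bb3 F3.

F4 E4 A3 Bb3 F3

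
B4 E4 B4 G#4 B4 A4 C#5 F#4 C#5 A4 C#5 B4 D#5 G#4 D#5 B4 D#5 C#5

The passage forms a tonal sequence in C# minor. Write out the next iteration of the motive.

The 6-note cells begin on B4, C#5, D#5 — each up a 2nd from the last.
Statement 4 starts on E5 and keeps the same diatonic contour: E5 A4 E5 C#5 E5 D#5.

E5 A4 E5 C#5 E5 D#5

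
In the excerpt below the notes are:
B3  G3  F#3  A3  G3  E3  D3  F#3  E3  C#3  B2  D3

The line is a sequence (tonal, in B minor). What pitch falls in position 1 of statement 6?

F#2

The unit is 4 notes. Position-1 pitches of the 3 shown cells: B3, G3, E3.
Each moves down a 3rd. Continuing: C#3 → A2 → F#2.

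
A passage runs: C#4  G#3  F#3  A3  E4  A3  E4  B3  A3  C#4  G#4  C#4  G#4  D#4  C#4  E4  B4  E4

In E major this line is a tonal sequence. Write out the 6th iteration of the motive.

F#5 C#5 B4 D#5 A5 D#5

With a 6-note motive the entries are C#4, E4, G#4, each up a 3rd from the previous.
Continuing the starts: B4 → D#5 → F#5.
From F#5 the diatonic shape gives F#5 C#5 B4 D#5 A5 D#5.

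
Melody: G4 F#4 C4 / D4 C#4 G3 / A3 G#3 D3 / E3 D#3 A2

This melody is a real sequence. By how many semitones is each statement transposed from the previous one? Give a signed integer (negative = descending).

The 3-note cells begin on G4, D4, A3, E3 — each down a 4th from the last.
Counting half-steps from G4 to D4: -5.

-5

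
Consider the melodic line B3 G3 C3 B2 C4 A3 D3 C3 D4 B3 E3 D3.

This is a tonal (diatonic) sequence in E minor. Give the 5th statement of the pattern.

F#4 D4 G3 F#3

With a 4-note motive the entries are B3, C4, D4, each up a 2nd from the previous.
Extending up a 2nd: E4 → F#4.
Statement 5 starts on F#4 and keeps the same diatonic contour: F#4 D4 G3 F#3.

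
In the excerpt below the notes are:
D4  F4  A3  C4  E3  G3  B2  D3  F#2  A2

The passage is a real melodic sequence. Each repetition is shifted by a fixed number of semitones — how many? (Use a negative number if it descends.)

-5

With a 2-note motive the entries are D4, A3, E3, B2, F#2, each down a 4th from the previous.
D4 to A3 spans -5 semitones.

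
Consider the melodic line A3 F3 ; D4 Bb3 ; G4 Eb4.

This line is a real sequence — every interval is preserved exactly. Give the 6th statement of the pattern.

Bb5 Gb5

Taking 2-note groups, the heads are A3, D4, G4: the pattern moves up a 4th.
Continuing the starts: C5 → F5 → Bb5.
From Bb5 the exact shape gives Bb5 Gb5.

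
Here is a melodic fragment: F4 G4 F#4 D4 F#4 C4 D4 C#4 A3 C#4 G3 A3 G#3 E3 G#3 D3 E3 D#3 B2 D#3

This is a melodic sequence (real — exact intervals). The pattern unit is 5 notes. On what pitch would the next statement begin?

A2

Taking 5-note groups, the heads are F4, C4, G3, D3: the pattern moves down a 4th.
One more step down a 4th gives A2.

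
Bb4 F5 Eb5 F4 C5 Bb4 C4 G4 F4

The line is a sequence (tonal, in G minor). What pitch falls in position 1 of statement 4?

With 3-note cells, note 1 of each statement runs Bb4, F4, C4.
Each moves down a 4th; the next is G3.

G3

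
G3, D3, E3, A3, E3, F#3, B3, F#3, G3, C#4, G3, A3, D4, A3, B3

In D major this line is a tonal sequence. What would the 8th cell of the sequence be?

G4 D4 E4

Unit = 3 notes; the statements start on G3, A3, B3, C#4, D4, moving up a 2nd each time.
Carrying on: E4 → F#4 → G4.
So cell 8 is G4 D4 E4.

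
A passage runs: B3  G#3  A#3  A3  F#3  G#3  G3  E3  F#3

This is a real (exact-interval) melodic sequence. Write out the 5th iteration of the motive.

Eb3 C3 D3

Unit = 3 notes; the statements start on B3, A3, G3, moving down a 2nd each time.
Continuing the starts: F3 → Eb3.
So cell 5 is Eb3 C3 D3.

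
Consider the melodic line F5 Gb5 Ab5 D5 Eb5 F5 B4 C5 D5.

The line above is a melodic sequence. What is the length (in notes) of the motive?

Try groups of 3 (3 cells in 9 notes):
F5 Gb5 Ab5 | D5 Eb5 F5 | B4 C5 D5
That's a consistent down a 3rd shift per cell, and no other grouping gives one.

3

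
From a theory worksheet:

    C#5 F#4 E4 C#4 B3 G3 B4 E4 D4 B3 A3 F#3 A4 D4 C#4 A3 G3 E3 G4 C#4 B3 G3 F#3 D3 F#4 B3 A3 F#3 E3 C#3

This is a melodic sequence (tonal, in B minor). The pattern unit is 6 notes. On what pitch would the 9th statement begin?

B3

With a 6-note motive the entries are C#5, B4, A4, G4, F#4, each down a 2nd from the previous.
Continuing: E4 → D4 → C#4 → B3. Statement 9 starts on B3.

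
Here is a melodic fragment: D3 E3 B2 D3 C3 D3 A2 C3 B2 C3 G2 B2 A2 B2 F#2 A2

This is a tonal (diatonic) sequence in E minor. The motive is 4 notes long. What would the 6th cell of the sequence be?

Unit = 4 notes; the statements start on D3, C3, B2, A2, moving down a 2nd each time.
Continuing the starts: G2 → F#2.
Statement 6 starts on F#2 and keeps the same diatonic contour: F#2 G2 D2 F#2.

F#2 G2 D2 F#2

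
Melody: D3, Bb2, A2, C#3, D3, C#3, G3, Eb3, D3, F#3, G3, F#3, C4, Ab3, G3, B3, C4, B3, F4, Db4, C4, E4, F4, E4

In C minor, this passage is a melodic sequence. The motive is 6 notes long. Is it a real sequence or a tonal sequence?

Each cell has the same semitone pattern (-4, -1, 4, 1, -1) — intervals are preserved exactly.
And A2 lies outside C minor, so the sequence is real rather than tonal.

real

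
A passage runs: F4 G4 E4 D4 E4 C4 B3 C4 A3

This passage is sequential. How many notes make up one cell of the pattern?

3

Try groups of 3 (3 cells in 9 notes):
F4 G4 E4 | D4 E4 C4 | B3 C4 A3
That's a consistent down a 3rd shift per cell, and no other grouping gives one.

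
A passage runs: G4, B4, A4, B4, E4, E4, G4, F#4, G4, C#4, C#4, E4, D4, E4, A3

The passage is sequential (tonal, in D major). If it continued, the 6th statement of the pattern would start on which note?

The 5-note cells begin on G4, E4, C#4 — each down a 3rd from the last.
Extending the heads down a 3rd: A3 → F#3 → D3.

D3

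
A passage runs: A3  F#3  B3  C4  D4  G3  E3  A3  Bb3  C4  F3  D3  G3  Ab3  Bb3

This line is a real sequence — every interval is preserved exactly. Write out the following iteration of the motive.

Unit = 5 notes; the statements start on A3, G3, F3, moving down a 2nd each time.
Statement 4 starts on Eb3 and keeps the same exact contour: Eb3 C3 F3 Gb3 Ab3.

Eb3 C3 F3 Gb3 Ab3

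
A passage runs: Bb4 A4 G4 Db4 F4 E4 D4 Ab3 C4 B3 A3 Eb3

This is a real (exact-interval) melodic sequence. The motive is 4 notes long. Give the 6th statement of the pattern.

With a 4-note motive the entries are Bb4, F4, C4, each down a 4th from the previous.
Carrying on: G3 → D3 → A2.
Statement 6 starts on A2 and keeps the same exact contour: A2 G#2 F#2 C2.

A2 G#2 F#2 C2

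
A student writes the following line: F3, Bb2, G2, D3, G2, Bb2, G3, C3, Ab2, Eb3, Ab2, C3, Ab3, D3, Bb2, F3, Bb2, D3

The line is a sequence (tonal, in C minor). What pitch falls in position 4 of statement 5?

Ab3

Grouping in 6s, the 4th note of each cell is D3, Eb3, F3.
Carrying that up a 2nd forward: G3 → Ab3.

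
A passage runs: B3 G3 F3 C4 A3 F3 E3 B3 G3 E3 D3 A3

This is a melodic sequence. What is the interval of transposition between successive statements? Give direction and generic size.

Taking 4-note groups, the heads are B3, A3, G3: the pattern moves down a 2nd.
From B3 to A3: down a 2nd.

down a 2nd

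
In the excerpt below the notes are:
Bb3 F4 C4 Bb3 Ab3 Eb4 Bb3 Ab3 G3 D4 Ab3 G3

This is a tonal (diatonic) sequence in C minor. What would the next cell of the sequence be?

Unit = 4 notes; the statements start on Bb3, Ab3, G3, moving down a 2nd each time.
Statement 4 starts on F3 and keeps the same diatonic contour: F3 C4 G3 F3.

F3 C4 G3 F3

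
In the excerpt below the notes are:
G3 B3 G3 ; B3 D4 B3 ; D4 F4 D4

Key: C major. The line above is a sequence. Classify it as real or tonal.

tonal

Every note is diatonic to C major.
Cell 1 has +4 semitones from note 1 to 2, but cell 2 has +3 — the interval quality changes while the contour stays the same, which is the hallmark of a tonal sequence.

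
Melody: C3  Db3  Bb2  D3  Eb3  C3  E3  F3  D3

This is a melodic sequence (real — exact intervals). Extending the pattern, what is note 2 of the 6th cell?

With 3-note cells, note 2 of each statement runs Db3, Eb3, F3.
Each moves up a 2nd. Continuing: G3 → A3 → B3.

B3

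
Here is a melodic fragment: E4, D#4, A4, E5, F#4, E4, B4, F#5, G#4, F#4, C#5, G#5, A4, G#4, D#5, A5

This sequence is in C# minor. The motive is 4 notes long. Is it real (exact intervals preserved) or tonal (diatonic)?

tonal

Every note is diatonic to C# minor.
Cell 1 has -1 semitones from note 1 to 2, but cell 2 has -2 — the interval quality changes while the contour stays the same, which is the hallmark of a tonal sequence.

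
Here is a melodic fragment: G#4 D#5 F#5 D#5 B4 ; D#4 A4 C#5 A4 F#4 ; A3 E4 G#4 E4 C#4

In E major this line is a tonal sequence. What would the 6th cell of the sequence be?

F#2 C#3 E3 C#3 A2

Taking 5-note groups, the heads are G#4, D#4, A3: the pattern moves down a 4th.
Continuing the starts: E3 → B2 → F#2.
So cell 6 is F#2 C#3 E3 C#3 A2.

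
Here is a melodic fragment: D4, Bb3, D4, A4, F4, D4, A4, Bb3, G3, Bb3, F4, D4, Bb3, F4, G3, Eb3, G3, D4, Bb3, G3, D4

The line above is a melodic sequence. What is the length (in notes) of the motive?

7

There are 21 notes; a 7-note unit gives 3 cells:
D4 Bb3 D4 A4 F4 D4 A4 | Bb3 G3 Bb3 F4 D4 Bb3 F4 | G3 Eb3 G3 D4 Bb3 G3 D4
Each cell is the previous one down a 3rd — so the unit is 7 notes.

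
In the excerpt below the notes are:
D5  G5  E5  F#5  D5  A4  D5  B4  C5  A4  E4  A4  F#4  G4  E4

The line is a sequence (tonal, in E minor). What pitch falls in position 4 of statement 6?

The unit is 5 notes. Position-4 pitches of the 3 shown cells: F#5, C5, G4.
Extending down a 4th: D4 → A3 → E3.

E3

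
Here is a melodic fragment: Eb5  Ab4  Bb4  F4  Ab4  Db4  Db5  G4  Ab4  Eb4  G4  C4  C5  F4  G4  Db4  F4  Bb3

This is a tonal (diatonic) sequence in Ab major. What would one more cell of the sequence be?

Bb4 Eb4 F4 C4 Eb4 Ab3

Taking 6-note groups, the heads are Eb5, Db5, C5: the pattern moves down a 2nd.
So cell 4 is Bb4 Eb4 F4 C4 Eb4 Ab3.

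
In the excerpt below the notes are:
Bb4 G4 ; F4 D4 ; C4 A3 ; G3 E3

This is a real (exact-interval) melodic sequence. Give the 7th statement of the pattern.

Unit = 2 notes; the statements start on Bb4, F4, C4, G3, moving down a 4th each time.
Continuing the starts: D3 → A2 → E2.
From E2 the exact shape gives E2 C#2.

E2 C#2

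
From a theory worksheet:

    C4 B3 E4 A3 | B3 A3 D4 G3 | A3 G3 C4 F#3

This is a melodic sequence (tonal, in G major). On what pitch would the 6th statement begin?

The 4-note cells begin on C4, B3, A3 — each down a 2nd from the last.
Continuing: G3 → F#3 → E3. Statement 6 starts on E3.

E3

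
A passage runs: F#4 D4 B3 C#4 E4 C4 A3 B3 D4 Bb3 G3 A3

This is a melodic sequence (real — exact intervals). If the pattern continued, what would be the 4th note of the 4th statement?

G3

The unit is 4 notes. Position-4 pitches of the 3 shown cells: C#4, B3, A3.
From A3, down a 2nd gives G3.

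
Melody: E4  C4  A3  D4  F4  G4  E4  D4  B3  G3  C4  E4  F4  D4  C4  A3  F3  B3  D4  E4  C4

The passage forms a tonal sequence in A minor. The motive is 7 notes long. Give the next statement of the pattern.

B3 G3 E3 A3 C4 D4 B3

With a 7-note motive the entries are E4, D4, C4, each down a 2nd from the previous.
From B3 the diatonic shape gives B3 G3 E3 A3 C4 D4 B3.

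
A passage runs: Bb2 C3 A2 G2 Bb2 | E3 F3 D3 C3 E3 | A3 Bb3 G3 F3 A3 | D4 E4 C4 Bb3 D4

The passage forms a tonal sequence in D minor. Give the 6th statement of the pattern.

C5 D5 Bb4 A4 C5

The 5-note cells begin on Bb2, E3, A3, D4 — each up a 4th from the last.
Extending up a 4th: G4 → C5.
Statement 6 starts on C5 and keeps the same diatonic contour: C5 D5 Bb4 A4 C5.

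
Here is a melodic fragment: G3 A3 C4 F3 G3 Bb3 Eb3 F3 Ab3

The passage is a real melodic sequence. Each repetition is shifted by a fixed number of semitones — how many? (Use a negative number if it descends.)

With a 3-note motive the entries are G3, F3, Eb3, each down a 2nd from the previous.
G3→F3 is 53 − 55 = -2 semitones.

-2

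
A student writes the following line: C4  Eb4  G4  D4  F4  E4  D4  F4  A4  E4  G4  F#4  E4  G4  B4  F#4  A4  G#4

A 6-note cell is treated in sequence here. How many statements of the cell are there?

3

18 notes in groups of 6 gives 18/6 = 3 statements.
Starts: C4, D4, E4 — each up a 2nd.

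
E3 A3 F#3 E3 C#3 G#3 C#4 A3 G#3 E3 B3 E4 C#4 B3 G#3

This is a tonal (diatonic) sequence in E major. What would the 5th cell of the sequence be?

The 5-note cells begin on E3, G#3, B3 — each up a 3rd from the last.
Extending up a 3rd: D#4 → F#4.
So cell 5 is F#4 B4 G#4 F#4 D#4.

F#4 B4 G#4 F#4 D#4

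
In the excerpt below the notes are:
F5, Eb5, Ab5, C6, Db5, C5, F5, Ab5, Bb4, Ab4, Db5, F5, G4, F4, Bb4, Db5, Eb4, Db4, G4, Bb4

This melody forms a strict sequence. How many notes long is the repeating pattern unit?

4

20 notes total. Splitting into 5 groups of 4:
F5 Eb5 Ab5 C6 | Db5 C5 F5 Ab5 | Bb4 Ab4 Db5 F5 | G4 F4 Bb4 Db5 | Eb4 Db4 G4 Bb4
That's a consistent down a 3rd shift per cell, and no other grouping gives one.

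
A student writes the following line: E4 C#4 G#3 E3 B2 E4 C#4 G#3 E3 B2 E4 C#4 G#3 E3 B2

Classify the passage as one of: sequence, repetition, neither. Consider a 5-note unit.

repetition

Each 5-note cell is identical (E4 C#4 G#3 E3 B2), restated at the same pitch.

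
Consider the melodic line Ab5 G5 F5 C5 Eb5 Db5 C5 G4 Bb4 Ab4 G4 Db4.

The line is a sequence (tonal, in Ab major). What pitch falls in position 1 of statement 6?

G3

The unit is 4 notes. Position-1 pitches of the 3 shown cells: Ab5, Eb5, Bb4.
Extending down a 4th: F4 → C4 → G3.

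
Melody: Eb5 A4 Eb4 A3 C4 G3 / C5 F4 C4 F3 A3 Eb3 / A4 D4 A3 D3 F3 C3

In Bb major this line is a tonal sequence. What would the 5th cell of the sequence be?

Taking 6-note groups, the heads are Eb5, C5, A4: the pattern moves down a 3rd.
Extending down a 3rd: F4 → D4.
So cell 5 is D4 G3 D3 G2 Bb2 F2.

D4 G3 D3 G2 Bb2 F2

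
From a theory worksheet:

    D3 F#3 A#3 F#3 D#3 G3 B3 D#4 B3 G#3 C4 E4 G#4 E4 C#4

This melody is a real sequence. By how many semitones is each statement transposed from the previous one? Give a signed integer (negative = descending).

5

With a 5-note motive the entries are D3, G3, C4, each up a 4th from the previous.
D3→G3 is 55 − 50 = 5 semitones.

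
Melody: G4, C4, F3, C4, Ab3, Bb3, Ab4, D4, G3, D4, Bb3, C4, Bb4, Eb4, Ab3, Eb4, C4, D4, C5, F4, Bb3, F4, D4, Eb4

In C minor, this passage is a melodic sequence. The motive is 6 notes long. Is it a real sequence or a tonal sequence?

Every note is diatonic to C minor.
Cell 1 has -7 semitones from note 1 to 2, but cell 2 has -6 — the interval quality changes while the contour stays the same, which is the hallmark of a tonal sequence.

tonal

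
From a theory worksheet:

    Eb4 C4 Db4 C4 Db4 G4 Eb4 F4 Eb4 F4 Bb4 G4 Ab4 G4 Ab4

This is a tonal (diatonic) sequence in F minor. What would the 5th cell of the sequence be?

F5 Db5 Eb5 Db5 Eb5

With a 5-note motive the entries are Eb4, G4, Bb4, each up a 3rd from the previous.
Continuing the starts: Db5 → F5.
From F5 the diatonic shape gives F5 Db5 Eb5 Db5 Eb5.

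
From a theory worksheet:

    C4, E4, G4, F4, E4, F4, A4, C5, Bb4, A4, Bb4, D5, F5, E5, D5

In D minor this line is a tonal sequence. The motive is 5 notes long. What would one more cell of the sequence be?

Taking 5-note groups, the heads are C4, F4, Bb4: the pattern moves up a 4th.
From E5 the diatonic shape gives E5 G5 Bb5 A5 G5.

E5 G5 Bb5 A5 G5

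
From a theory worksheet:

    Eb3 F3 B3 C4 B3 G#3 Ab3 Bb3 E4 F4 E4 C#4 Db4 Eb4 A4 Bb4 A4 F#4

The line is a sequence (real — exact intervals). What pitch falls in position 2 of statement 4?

Grouping in 6s, the 2nd note of each cell is F3, Bb3, Eb4.
One more up a 4th gives Ab4.

Ab4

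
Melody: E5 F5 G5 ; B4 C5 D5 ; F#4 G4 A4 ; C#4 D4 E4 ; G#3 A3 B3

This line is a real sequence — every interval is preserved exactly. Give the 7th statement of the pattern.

A#2 B2 C#3

Taking 3-note groups, the heads are E5, B4, F#4, C#4, G#3: the pattern moves down a 4th.
Continuing the starts: D#3 → A#2.
So cell 7 is A#2 B2 C#3.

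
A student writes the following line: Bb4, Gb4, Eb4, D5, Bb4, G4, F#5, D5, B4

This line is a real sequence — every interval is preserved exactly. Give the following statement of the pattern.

A#5 F#5 D#5

Taking 3-note groups, the heads are Bb4, D5, F#5: the pattern moves up a 3rd.
From A#5 the exact shape gives A#5 F#5 D#5.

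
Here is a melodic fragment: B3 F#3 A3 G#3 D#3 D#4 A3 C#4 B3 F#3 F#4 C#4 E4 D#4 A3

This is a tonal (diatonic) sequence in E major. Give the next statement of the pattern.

A4 E4 G#4 F#4 C#4

With a 5-note motive the entries are B3, D#4, F#4, each up a 3rd from the previous.
So cell 4 is A4 E4 G#4 F#4 C#4.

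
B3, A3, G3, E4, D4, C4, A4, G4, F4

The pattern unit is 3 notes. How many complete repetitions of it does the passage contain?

9 notes in groups of 3 gives 9/3 = 3 statements.
Starts: B3, E4, A4 — each up a 4th.

3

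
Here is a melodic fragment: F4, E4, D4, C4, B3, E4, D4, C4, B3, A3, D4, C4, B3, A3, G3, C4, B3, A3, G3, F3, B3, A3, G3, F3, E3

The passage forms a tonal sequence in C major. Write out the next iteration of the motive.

A3 G3 F3 E3 D3

The 5-note cells begin on F4, E4, D4, C4, B3 — each down a 2nd from the last.
So cell 6 is A3 G3 F3 E3 D3.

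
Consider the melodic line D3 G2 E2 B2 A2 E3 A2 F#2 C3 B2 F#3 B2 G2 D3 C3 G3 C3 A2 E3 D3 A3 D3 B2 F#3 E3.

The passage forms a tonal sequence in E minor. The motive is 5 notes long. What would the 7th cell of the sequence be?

With a 5-note motive the entries are D3, E3, F#3, G3, A3, each up a 2nd from the previous.
Carrying on: B3 → C4.
From C4 the diatonic shape gives C4 F#3 D3 A3 G3.

C4 F#3 D3 A3 G3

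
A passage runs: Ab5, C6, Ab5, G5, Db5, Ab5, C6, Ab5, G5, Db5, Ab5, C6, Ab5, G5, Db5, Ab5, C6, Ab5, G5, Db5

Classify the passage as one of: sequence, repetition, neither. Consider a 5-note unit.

Each 5-note cell is identical (Ab5 C6 Ab5 G5 Db5), restated at the same pitch.

repetition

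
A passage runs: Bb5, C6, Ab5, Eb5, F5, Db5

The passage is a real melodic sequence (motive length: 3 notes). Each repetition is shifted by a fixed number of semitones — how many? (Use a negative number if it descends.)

The 3-note cells begin on Bb5, Eb5 — each down a 5th from the last.
Bb5→Eb5 is 75 − 82 = -7 semitones.

-7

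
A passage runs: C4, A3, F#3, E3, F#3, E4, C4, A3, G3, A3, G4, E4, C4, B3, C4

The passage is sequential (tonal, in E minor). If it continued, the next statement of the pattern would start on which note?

B4

Unit = 5 notes; the statements start on C4, E4, G4, moving up a 3rd each time.
The next head, up a 3rd from G4, is B4.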